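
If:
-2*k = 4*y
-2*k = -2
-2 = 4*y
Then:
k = 1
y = -1/2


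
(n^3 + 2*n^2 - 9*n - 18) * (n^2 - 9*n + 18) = n^5 - 7*n^4 - 9*n^3 + 99*n^2 - 324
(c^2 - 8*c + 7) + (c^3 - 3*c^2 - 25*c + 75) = c^3 - 2*c^2 - 33*c + 82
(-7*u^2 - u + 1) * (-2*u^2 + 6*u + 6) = 14*u^4 - 40*u^3 - 50*u^2 + 6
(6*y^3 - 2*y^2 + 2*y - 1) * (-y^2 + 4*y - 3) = -6*y^5 + 26*y^4 - 28*y^3 + 15*y^2 - 10*y + 3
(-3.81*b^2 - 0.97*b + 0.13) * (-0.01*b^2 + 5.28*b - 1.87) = 0.0381*b^4 - 20.1071*b^3 + 2.0018*b^2 + 2.5003*b - 0.2431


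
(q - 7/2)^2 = q^2 - 7*q + 49/4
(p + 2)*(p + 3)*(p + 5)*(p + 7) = p^4 + 17*p^3 + 101*p^2 + 247*p + 210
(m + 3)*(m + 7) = m^2 + 10*m + 21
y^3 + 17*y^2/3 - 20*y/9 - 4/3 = (y - 2/3)*(y + 1/3)*(y + 6)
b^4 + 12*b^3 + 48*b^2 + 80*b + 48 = (b + 2)^3*(b + 6)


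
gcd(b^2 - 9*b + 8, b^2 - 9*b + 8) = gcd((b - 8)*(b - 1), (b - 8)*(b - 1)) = b^2 - 9*b + 8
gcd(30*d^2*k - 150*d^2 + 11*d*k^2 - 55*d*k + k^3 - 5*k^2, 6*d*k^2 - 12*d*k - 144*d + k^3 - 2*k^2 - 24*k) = 6*d + k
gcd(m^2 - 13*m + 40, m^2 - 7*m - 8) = m - 8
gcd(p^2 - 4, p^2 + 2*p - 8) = p - 2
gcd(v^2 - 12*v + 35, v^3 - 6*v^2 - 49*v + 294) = v - 7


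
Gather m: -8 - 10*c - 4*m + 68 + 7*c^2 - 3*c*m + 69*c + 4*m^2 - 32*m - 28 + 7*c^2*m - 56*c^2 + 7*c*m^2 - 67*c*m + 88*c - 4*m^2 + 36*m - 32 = -49*c^2 + 7*c*m^2 + 147*c + m*(7*c^2 - 70*c)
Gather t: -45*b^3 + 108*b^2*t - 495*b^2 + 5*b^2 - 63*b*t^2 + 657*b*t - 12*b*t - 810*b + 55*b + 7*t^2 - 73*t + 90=-45*b^3 - 490*b^2 - 755*b + t^2*(7 - 63*b) + t*(108*b^2 + 645*b - 73) + 90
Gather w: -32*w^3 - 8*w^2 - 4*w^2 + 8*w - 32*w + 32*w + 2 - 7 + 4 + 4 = -32*w^3 - 12*w^2 + 8*w + 3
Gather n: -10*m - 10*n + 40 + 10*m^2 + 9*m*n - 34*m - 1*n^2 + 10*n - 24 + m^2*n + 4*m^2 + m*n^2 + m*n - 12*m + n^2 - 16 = 14*m^2 + m*n^2 - 56*m + n*(m^2 + 10*m)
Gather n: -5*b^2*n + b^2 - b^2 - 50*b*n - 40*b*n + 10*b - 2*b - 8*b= n*(-5*b^2 - 90*b)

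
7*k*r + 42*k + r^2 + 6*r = (7*k + r)*(r + 6)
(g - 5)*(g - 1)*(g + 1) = g^3 - 5*g^2 - g + 5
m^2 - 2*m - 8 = (m - 4)*(m + 2)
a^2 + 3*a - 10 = (a - 2)*(a + 5)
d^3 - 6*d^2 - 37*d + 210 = (d - 7)*(d - 5)*(d + 6)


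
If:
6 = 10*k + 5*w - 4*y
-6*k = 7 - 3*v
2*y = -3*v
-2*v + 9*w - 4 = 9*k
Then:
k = -346/789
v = 383/263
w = 260/789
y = -1149/526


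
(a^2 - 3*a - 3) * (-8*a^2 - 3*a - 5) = -8*a^4 + 21*a^3 + 28*a^2 + 24*a + 15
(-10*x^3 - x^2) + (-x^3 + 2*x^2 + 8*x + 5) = -11*x^3 + x^2 + 8*x + 5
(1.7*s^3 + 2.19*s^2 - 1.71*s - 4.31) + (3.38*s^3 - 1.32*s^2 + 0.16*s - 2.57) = 5.08*s^3 + 0.87*s^2 - 1.55*s - 6.88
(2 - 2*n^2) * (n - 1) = -2*n^3 + 2*n^2 + 2*n - 2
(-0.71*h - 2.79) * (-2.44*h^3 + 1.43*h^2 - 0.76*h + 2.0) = 1.7324*h^4 + 5.7923*h^3 - 3.4501*h^2 + 0.7004*h - 5.58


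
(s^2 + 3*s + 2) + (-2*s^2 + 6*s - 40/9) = -s^2 + 9*s - 22/9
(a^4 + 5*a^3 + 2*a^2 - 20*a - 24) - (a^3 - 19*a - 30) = a^4 + 4*a^3 + 2*a^2 - a + 6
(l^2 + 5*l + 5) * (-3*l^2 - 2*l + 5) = -3*l^4 - 17*l^3 - 20*l^2 + 15*l + 25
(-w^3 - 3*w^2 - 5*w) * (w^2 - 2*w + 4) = -w^5 - w^4 - 3*w^3 - 2*w^2 - 20*w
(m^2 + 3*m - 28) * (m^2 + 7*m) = m^4 + 10*m^3 - 7*m^2 - 196*m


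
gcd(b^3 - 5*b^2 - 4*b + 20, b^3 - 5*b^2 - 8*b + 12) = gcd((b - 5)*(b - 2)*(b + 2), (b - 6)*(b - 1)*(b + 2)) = b + 2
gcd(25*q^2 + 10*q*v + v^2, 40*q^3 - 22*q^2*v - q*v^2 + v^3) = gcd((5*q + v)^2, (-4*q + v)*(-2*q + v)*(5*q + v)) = 5*q + v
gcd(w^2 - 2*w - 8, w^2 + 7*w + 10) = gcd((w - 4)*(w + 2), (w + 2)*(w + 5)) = w + 2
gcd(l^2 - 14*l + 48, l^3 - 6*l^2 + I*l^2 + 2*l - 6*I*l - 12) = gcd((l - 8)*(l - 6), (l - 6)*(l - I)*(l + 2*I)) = l - 6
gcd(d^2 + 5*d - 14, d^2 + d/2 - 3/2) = 1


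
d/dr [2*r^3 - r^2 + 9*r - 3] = 6*r^2 - 2*r + 9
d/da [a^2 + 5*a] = 2*a + 5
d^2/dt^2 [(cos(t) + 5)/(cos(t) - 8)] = 13*(sin(t)^2 - 8*cos(t) + 1)/(cos(t) - 8)^3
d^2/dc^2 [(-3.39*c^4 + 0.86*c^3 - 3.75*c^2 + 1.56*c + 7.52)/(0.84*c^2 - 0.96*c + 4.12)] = (-4.78396799999999*c^6 + 16.402176*c^5 - 89.138016*c^4 + 206.316096*c^3 - 601.222752*c^2 + 18.810048*c - 153.157344)/(0.592704*c^6 - 2.032128*c^5 + 11.043648*c^4 - 20.818944*c^3 + 54.166464*c^2 - 48.886272*c + 69.934528)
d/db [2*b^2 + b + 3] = 4*b + 1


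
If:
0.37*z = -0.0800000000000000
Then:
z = -0.22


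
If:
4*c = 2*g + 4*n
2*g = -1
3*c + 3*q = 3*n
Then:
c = n - 1/4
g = -1/2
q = 1/4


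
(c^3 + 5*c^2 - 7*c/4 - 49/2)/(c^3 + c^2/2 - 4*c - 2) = (4*c^2 + 28*c + 49)/(2*(2*c^2 + 5*c + 2))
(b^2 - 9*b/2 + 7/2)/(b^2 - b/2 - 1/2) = (2*b - 7)/(2*b + 1)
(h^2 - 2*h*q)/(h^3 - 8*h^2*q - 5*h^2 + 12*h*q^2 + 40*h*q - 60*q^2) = h/(h^2 - 6*h*q - 5*h + 30*q)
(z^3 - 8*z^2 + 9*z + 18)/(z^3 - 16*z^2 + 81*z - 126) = (z + 1)/(z - 7)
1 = 1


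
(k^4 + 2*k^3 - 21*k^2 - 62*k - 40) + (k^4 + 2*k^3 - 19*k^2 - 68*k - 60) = 2*k^4 + 4*k^3 - 40*k^2 - 130*k - 100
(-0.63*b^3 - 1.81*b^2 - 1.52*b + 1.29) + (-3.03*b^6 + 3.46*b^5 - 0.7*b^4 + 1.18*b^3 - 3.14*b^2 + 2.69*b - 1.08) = -3.03*b^6 + 3.46*b^5 - 0.7*b^4 + 0.55*b^3 - 4.95*b^2 + 1.17*b + 0.21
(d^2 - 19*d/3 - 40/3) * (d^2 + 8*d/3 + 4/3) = d^4 - 11*d^3/3 - 260*d^2/9 - 44*d - 160/9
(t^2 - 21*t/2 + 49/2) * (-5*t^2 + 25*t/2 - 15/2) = -5*t^4 + 65*t^3 - 1045*t^2/4 + 385*t - 735/4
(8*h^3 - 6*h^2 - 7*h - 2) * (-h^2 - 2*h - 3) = -8*h^5 - 10*h^4 - 5*h^3 + 34*h^2 + 25*h + 6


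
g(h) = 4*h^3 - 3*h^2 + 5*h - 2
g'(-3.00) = 131.00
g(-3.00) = -152.00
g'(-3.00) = 131.00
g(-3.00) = -152.00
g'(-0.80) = 17.48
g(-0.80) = -9.97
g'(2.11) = 45.77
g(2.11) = 32.77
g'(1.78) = 32.34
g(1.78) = 19.95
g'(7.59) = 650.76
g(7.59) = 1612.11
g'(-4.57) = 283.04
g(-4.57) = -469.28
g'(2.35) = 57.17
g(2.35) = 45.09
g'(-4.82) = 312.71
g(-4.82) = -543.72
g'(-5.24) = 365.93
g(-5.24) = -686.08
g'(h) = 12*h^2 - 6*h + 5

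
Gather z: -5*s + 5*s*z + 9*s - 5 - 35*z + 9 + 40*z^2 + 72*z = 4*s + 40*z^2 + z*(5*s + 37) + 4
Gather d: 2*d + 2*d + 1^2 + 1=4*d + 2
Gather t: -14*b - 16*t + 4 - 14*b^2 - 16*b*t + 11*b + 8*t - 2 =-14*b^2 - 3*b + t*(-16*b - 8) + 2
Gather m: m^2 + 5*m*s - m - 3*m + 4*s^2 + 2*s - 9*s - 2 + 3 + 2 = m^2 + m*(5*s - 4) + 4*s^2 - 7*s + 3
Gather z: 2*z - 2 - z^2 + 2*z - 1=-z^2 + 4*z - 3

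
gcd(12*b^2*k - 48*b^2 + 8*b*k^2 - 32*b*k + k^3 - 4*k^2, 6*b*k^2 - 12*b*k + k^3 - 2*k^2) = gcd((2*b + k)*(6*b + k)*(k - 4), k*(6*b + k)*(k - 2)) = 6*b + k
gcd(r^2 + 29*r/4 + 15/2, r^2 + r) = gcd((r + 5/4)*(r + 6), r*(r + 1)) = 1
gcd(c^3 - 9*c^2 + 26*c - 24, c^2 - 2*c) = c - 2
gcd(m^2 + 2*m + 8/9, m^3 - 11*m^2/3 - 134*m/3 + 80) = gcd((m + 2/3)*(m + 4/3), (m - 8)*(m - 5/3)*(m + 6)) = 1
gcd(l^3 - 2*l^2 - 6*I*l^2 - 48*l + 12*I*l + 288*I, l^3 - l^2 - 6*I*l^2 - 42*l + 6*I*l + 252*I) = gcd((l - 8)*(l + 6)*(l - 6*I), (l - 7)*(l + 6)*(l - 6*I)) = l^2 + l*(6 - 6*I) - 36*I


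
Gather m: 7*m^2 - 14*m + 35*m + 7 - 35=7*m^2 + 21*m - 28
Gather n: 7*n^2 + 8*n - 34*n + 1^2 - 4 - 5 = 7*n^2 - 26*n - 8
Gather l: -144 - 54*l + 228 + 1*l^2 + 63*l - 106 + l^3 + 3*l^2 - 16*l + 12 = l^3 + 4*l^2 - 7*l - 10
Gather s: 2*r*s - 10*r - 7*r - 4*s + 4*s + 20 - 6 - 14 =2*r*s - 17*r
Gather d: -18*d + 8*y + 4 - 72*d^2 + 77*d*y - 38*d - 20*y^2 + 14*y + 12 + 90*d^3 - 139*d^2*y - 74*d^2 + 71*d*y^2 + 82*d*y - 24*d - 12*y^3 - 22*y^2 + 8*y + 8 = 90*d^3 + d^2*(-139*y - 146) + d*(71*y^2 + 159*y - 80) - 12*y^3 - 42*y^2 + 30*y + 24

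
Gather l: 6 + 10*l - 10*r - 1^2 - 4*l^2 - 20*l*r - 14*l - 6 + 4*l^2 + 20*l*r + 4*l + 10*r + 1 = 0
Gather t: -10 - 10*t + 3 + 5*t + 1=-5*t - 6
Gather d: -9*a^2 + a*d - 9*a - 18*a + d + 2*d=-9*a^2 - 27*a + d*(a + 3)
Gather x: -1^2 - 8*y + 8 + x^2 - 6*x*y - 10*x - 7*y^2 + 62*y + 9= x^2 + x*(-6*y - 10) - 7*y^2 + 54*y + 16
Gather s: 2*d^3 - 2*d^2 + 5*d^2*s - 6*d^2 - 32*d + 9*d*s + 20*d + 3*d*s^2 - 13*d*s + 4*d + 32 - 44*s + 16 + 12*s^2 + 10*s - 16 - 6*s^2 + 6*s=2*d^3 - 8*d^2 - 8*d + s^2*(3*d + 6) + s*(5*d^2 - 4*d - 28) + 32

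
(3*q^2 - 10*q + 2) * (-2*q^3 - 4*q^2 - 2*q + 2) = -6*q^5 + 8*q^4 + 30*q^3 + 18*q^2 - 24*q + 4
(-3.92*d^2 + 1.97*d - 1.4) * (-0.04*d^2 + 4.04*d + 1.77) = 0.1568*d^4 - 15.9156*d^3 + 1.0764*d^2 - 2.1691*d - 2.478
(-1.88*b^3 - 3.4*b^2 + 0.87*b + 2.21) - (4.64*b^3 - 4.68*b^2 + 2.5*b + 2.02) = -6.52*b^3 + 1.28*b^2 - 1.63*b + 0.19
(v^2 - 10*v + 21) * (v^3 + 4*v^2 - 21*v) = v^5 - 6*v^4 - 40*v^3 + 294*v^2 - 441*v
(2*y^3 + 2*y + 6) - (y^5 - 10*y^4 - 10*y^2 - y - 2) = -y^5 + 10*y^4 + 2*y^3 + 10*y^2 + 3*y + 8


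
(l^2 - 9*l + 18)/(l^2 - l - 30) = (l - 3)/(l + 5)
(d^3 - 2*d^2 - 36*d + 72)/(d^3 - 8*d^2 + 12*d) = (d + 6)/d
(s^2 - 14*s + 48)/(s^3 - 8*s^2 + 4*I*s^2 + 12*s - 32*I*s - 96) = (s - 6)/(s^2 + 4*I*s + 12)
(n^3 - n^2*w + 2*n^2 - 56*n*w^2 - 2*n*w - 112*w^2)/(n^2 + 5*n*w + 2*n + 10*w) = (n^2 - n*w - 56*w^2)/(n + 5*w)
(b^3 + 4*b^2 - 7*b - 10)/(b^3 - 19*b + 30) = (b + 1)/(b - 3)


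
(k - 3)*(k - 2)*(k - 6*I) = k^3 - 5*k^2 - 6*I*k^2 + 6*k + 30*I*k - 36*I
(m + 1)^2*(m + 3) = m^3 + 5*m^2 + 7*m + 3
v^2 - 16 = (v - 4)*(v + 4)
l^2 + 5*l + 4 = (l + 1)*(l + 4)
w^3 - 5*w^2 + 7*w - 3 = (w - 3)*(w - 1)^2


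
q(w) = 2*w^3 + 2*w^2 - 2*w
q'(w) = 6*w^2 + 4*w - 2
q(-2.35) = -10.21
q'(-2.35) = 21.74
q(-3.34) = -45.53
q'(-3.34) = 51.57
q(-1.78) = -1.38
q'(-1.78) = 9.89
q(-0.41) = 1.02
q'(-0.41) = -2.63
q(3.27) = 84.78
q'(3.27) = 75.24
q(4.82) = 260.79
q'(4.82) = 156.67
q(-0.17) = 0.39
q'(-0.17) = -2.51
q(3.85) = 136.08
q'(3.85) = 102.34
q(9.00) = 1602.00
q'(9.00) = 520.00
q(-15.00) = -6270.00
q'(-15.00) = 1288.00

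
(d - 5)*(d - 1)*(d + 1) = d^3 - 5*d^2 - d + 5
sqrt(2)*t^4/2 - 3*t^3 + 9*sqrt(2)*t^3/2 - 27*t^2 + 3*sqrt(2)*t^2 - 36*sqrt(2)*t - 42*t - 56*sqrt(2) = (t + 7)*(t - 4*sqrt(2))*(t + sqrt(2))*(sqrt(2)*t/2 + sqrt(2))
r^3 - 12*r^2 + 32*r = r*(r - 8)*(r - 4)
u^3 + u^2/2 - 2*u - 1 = (u + 1/2)*(u - sqrt(2))*(u + sqrt(2))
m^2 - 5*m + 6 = (m - 3)*(m - 2)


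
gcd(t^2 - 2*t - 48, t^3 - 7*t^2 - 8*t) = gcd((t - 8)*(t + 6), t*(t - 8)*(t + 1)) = t - 8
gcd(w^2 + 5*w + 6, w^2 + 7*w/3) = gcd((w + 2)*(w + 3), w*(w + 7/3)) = 1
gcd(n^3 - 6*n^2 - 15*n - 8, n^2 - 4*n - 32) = n - 8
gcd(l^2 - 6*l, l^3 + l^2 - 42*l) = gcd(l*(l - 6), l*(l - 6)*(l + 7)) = l^2 - 6*l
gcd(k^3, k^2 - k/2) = k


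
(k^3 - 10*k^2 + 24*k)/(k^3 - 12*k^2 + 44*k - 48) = k/(k - 2)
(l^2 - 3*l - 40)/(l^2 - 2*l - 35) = (l - 8)/(l - 7)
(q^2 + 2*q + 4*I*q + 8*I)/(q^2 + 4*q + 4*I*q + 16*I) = (q + 2)/(q + 4)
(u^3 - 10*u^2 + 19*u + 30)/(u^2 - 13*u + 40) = (u^2 - 5*u - 6)/(u - 8)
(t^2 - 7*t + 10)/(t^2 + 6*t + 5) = (t^2 - 7*t + 10)/(t^2 + 6*t + 5)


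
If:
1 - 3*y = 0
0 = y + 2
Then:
No Solution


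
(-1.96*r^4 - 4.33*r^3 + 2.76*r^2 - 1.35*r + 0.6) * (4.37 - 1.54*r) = 3.0184*r^5 - 1.897*r^4 - 23.1725*r^3 + 14.1402*r^2 - 6.8235*r + 2.622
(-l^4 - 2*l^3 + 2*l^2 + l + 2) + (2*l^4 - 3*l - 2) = l^4 - 2*l^3 + 2*l^2 - 2*l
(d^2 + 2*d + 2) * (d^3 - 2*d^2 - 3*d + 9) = d^5 - 5*d^3 - d^2 + 12*d + 18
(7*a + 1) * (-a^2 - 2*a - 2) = -7*a^3 - 15*a^2 - 16*a - 2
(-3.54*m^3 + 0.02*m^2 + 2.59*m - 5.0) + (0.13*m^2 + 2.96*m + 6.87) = -3.54*m^3 + 0.15*m^2 + 5.55*m + 1.87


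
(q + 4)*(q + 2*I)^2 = q^3 + 4*q^2 + 4*I*q^2 - 4*q + 16*I*q - 16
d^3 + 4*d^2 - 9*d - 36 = (d - 3)*(d + 3)*(d + 4)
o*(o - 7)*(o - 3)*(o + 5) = o^4 - 5*o^3 - 29*o^2 + 105*o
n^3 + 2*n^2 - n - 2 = (n - 1)*(n + 1)*(n + 2)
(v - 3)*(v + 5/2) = v^2 - v/2 - 15/2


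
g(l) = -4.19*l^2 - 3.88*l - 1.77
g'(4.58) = -42.26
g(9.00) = -376.08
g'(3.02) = -29.19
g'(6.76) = -60.53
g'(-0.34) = -1.03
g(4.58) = -107.43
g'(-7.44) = 58.47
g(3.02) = -51.70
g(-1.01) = -2.13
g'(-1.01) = 4.58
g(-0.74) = -1.19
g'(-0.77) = 2.57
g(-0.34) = -0.94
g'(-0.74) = 2.32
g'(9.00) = -79.30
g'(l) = -8.38*l - 3.88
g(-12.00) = -558.57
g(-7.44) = -204.83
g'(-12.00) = 96.68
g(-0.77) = -1.27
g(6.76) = -219.47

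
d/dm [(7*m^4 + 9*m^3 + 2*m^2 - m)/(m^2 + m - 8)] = (14*m^5 + 30*m^4 - 206*m^3 - 213*m^2 - 32*m + 8)/(m^4 + 2*m^3 - 15*m^2 - 16*m + 64)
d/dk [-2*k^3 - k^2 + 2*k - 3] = -6*k^2 - 2*k + 2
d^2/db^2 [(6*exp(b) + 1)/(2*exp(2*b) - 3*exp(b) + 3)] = (24*exp(4*b) + 52*exp(3*b) - 234*exp(2*b) + 39*exp(b) + 63)*exp(b)/(8*exp(6*b) - 36*exp(5*b) + 90*exp(4*b) - 135*exp(3*b) + 135*exp(2*b) - 81*exp(b) + 27)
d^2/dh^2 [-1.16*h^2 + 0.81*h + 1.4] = -2.32000000000000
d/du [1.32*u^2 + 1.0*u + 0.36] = 2.64*u + 1.0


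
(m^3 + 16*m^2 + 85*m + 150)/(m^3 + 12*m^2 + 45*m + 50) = (m + 6)/(m + 2)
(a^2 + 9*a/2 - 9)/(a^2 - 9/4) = 2*(a + 6)/(2*a + 3)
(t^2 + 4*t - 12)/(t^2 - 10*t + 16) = (t + 6)/(t - 8)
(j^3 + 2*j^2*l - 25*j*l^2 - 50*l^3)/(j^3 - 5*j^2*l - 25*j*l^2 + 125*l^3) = (j + 2*l)/(j - 5*l)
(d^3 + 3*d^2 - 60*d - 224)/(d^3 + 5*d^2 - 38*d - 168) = (d - 8)/(d - 6)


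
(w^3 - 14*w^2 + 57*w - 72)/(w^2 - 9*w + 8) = (w^2 - 6*w + 9)/(w - 1)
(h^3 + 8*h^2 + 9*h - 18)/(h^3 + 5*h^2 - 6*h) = (h + 3)/h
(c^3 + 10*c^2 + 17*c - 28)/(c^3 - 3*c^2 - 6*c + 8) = (c^2 + 11*c + 28)/(c^2 - 2*c - 8)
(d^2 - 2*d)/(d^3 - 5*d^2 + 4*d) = (d - 2)/(d^2 - 5*d + 4)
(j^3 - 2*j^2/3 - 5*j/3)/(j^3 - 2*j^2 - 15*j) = (-3*j^2 + 2*j + 5)/(3*(-j^2 + 2*j + 15))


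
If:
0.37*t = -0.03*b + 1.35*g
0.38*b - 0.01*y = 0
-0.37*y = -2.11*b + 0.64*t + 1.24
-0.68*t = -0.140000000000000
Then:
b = -0.11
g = 0.05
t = 0.21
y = -4.36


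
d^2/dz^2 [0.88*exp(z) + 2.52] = 0.88*exp(z)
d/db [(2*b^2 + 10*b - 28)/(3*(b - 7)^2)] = 2*(-19*b - 7)/(3*(b^3 - 21*b^2 + 147*b - 343))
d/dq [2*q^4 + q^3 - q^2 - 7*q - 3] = 8*q^3 + 3*q^2 - 2*q - 7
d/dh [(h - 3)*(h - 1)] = 2*h - 4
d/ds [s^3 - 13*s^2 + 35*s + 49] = 3*s^2 - 26*s + 35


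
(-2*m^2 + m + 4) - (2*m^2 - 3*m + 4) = -4*m^2 + 4*m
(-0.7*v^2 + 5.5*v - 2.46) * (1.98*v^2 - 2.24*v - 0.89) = -1.386*v^4 + 12.458*v^3 - 16.5678*v^2 + 0.6154*v + 2.1894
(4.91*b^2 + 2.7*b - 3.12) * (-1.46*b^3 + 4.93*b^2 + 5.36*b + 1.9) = -7.1686*b^5 + 20.2643*b^4 + 44.1838*b^3 + 8.4194*b^2 - 11.5932*b - 5.928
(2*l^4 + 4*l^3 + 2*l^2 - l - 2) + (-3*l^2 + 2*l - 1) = 2*l^4 + 4*l^3 - l^2 + l - 3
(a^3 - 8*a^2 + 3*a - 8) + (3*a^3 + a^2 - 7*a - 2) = 4*a^3 - 7*a^2 - 4*a - 10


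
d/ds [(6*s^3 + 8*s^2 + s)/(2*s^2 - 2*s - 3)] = 3*(4*s^4 - 8*s^3 - 24*s^2 - 16*s - 1)/(4*s^4 - 8*s^3 - 8*s^2 + 12*s + 9)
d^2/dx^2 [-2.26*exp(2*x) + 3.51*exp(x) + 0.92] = (3.51 - 9.04*exp(x))*exp(x)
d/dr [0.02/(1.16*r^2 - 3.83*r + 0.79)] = (0.0766 - 0.0464*r)/(1.16*r^2 - 3.83*r + 0.79)^2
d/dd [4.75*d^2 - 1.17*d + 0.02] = 9.5*d - 1.17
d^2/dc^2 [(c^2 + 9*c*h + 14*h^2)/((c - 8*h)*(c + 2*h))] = 30*h/(c^3 - 24*c^2*h + 192*c*h^2 - 512*h^3)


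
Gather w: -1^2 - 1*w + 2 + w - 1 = 0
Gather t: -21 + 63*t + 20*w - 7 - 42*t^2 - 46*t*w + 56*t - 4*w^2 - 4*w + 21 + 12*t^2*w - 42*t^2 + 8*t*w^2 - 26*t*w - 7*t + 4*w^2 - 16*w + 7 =t^2*(12*w - 84) + t*(8*w^2 - 72*w + 112)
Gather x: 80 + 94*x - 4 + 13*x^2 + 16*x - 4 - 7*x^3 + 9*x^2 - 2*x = -7*x^3 + 22*x^2 + 108*x + 72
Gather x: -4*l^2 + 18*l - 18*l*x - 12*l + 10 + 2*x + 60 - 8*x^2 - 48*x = -4*l^2 + 6*l - 8*x^2 + x*(-18*l - 46) + 70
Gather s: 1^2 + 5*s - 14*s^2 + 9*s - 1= -14*s^2 + 14*s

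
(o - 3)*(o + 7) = o^2 + 4*o - 21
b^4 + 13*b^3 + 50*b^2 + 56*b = b*(b + 2)*(b + 4)*(b + 7)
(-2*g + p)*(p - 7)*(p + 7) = -2*g*p^2 + 98*g + p^3 - 49*p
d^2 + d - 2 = (d - 1)*(d + 2)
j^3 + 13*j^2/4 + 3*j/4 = j*(j + 1/4)*(j + 3)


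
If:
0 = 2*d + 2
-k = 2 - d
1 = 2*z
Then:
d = -1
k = -3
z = 1/2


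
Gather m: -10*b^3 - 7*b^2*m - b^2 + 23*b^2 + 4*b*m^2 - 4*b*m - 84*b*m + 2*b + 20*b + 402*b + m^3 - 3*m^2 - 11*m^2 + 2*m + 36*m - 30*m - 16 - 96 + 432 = -10*b^3 + 22*b^2 + 424*b + m^3 + m^2*(4*b - 14) + m*(-7*b^2 - 88*b + 8) + 320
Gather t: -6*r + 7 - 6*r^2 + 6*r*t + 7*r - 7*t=-6*r^2 + r + t*(6*r - 7) + 7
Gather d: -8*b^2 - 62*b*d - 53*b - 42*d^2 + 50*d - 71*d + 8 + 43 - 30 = -8*b^2 - 53*b - 42*d^2 + d*(-62*b - 21) + 21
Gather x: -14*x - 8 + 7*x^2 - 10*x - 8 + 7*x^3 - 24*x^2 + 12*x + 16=7*x^3 - 17*x^2 - 12*x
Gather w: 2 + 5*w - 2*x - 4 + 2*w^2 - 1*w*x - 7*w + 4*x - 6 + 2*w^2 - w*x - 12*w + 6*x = 4*w^2 + w*(-2*x - 14) + 8*x - 8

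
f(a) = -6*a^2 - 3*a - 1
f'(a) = -12*a - 3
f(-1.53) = -10.46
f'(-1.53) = 15.36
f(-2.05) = -20.06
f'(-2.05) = 21.60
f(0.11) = -1.40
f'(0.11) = -4.32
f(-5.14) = -144.10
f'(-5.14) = 58.68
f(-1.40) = -8.56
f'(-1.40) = 13.80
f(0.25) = -2.12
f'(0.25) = -6.00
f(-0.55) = -1.16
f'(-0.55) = 3.60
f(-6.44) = -230.52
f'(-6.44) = 74.28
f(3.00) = -64.00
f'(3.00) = -39.00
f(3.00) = -64.00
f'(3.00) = -39.00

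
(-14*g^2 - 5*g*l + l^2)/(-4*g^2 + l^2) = (7*g - l)/(2*g - l)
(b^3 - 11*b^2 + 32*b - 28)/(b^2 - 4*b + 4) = b - 7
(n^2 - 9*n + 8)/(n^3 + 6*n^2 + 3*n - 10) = (n - 8)/(n^2 + 7*n + 10)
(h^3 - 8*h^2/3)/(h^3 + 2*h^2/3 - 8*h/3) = h*(3*h - 8)/(3*h^2 + 2*h - 8)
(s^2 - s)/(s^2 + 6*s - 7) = s/(s + 7)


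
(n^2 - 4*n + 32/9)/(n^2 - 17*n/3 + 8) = (n - 4/3)/(n - 3)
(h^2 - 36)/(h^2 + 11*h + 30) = (h - 6)/(h + 5)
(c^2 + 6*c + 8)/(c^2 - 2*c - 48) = (c^2 + 6*c + 8)/(c^2 - 2*c - 48)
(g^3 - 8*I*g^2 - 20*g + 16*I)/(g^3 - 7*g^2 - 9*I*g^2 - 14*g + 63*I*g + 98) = (g^2 - 6*I*g - 8)/(g^2 - 7*g*(1 + I) + 49*I)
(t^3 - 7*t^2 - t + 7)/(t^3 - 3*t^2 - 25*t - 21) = (t - 1)/(t + 3)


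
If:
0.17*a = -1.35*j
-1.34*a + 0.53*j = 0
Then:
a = 0.00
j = 0.00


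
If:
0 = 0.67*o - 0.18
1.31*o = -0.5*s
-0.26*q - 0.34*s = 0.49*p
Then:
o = 0.27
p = 0.488406944867499 - 0.530612244897959*q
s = -0.70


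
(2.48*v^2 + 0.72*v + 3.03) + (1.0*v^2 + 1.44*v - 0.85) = 3.48*v^2 + 2.16*v + 2.18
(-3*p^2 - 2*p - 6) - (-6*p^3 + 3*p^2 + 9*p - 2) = 6*p^3 - 6*p^2 - 11*p - 4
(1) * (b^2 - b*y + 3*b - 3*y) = b^2 - b*y + 3*b - 3*y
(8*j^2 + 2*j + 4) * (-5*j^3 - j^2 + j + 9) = -40*j^5 - 18*j^4 - 14*j^3 + 70*j^2 + 22*j + 36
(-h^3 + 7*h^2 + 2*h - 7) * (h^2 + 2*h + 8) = -h^5 + 5*h^4 + 8*h^3 + 53*h^2 + 2*h - 56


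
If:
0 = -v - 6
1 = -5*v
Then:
No Solution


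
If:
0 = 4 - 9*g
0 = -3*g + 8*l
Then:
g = 4/9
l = 1/6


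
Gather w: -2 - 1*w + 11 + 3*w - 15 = 2*w - 6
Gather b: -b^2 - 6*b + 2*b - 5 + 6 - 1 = -b^2 - 4*b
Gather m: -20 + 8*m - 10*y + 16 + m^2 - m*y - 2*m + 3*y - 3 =m^2 + m*(6 - y) - 7*y - 7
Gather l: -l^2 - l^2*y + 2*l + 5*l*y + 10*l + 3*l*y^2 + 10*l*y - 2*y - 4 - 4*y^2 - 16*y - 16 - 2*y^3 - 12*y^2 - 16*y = l^2*(-y - 1) + l*(3*y^2 + 15*y + 12) - 2*y^3 - 16*y^2 - 34*y - 20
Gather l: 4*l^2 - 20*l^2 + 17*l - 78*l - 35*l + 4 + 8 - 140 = -16*l^2 - 96*l - 128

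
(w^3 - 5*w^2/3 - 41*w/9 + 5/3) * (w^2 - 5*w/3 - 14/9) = w^5 - 10*w^4/3 - 10*w^3/3 + 320*w^2/27 + 349*w/81 - 70/27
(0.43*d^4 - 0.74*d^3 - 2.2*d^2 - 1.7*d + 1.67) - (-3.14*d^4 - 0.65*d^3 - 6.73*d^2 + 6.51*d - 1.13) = 3.57*d^4 - 0.09*d^3 + 4.53*d^2 - 8.21*d + 2.8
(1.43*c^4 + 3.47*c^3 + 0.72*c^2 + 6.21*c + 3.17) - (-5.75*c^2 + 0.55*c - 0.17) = 1.43*c^4 + 3.47*c^3 + 6.47*c^2 + 5.66*c + 3.34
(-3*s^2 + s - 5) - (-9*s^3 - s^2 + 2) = 9*s^3 - 2*s^2 + s - 7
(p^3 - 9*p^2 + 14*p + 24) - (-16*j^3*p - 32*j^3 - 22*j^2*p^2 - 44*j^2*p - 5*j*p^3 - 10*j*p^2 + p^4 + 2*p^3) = 16*j^3*p + 32*j^3 + 22*j^2*p^2 + 44*j^2*p + 5*j*p^3 + 10*j*p^2 - p^4 - p^3 - 9*p^2 + 14*p + 24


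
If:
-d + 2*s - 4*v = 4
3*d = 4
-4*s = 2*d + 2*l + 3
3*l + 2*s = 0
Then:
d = 4/3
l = 17/12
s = -17/8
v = -115/48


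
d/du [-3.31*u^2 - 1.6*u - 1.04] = -6.62*u - 1.6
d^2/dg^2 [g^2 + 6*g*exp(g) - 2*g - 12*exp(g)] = 6*g*exp(g) + 2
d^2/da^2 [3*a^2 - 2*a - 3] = 6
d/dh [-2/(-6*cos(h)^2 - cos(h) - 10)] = 2*(12*cos(h) + 1)*sin(h)/(6*cos(h)^2 + cos(h) + 10)^2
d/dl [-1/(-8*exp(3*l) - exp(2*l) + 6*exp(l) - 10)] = 2*(-12*exp(2*l) - exp(l) + 3)*exp(l)/(8*exp(3*l) + exp(2*l) - 6*exp(l) + 10)^2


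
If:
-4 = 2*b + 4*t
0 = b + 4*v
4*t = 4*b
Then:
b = -2/3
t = -2/3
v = 1/6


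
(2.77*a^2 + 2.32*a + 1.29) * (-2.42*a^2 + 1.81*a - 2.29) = -6.7034*a^4 - 0.6007*a^3 - 5.2659*a^2 - 2.9779*a - 2.9541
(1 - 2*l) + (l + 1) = 2 - l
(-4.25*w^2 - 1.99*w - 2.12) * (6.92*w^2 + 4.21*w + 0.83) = -29.41*w^4 - 31.6633*w^3 - 26.5758*w^2 - 10.5769*w - 1.7596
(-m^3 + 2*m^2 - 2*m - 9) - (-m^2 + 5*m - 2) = -m^3 + 3*m^2 - 7*m - 7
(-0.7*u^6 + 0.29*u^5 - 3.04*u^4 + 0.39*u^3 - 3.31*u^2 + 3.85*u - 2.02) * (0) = 0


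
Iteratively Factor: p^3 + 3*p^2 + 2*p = (p + 1)*(p^2 + 2*p) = (p + 1)*(p + 2)*(p)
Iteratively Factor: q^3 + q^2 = (q)*(q^2 + q) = q^2*(q + 1)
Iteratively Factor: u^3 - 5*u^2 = (u)*(u^2 - 5*u) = u*(u - 5)*(u)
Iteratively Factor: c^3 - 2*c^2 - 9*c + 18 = (c - 2)*(c^2 - 9) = (c - 3)*(c - 2)*(c + 3)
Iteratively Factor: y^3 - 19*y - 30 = (y - 5)*(y^2 + 5*y + 6) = (y - 5)*(y + 2)*(y + 3)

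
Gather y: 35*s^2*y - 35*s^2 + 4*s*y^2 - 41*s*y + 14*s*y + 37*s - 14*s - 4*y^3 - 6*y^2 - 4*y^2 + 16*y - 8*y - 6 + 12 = -35*s^2 + 23*s - 4*y^3 + y^2*(4*s - 10) + y*(35*s^2 - 27*s + 8) + 6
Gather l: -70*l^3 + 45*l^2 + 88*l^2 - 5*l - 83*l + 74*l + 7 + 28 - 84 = -70*l^3 + 133*l^2 - 14*l - 49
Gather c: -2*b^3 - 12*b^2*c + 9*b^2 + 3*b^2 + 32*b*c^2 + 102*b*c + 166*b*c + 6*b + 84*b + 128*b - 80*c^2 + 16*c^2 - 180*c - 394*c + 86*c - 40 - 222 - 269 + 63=-2*b^3 + 12*b^2 + 218*b + c^2*(32*b - 64) + c*(-12*b^2 + 268*b - 488) - 468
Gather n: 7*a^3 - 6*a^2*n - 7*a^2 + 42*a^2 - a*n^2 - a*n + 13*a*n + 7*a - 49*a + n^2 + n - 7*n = 7*a^3 + 35*a^2 - 42*a + n^2*(1 - a) + n*(-6*a^2 + 12*a - 6)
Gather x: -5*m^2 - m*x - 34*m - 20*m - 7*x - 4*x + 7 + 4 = -5*m^2 - 54*m + x*(-m - 11) + 11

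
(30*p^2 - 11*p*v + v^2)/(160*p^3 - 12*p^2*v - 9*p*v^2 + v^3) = (6*p - v)/(32*p^2 + 4*p*v - v^2)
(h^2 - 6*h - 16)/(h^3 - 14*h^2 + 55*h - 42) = (h^2 - 6*h - 16)/(h^3 - 14*h^2 + 55*h - 42)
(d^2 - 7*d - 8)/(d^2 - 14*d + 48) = (d + 1)/(d - 6)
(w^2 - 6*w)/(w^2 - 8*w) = (w - 6)/(w - 8)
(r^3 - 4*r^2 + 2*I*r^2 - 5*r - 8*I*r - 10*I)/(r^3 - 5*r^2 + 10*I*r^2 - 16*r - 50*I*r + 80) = (r + 1)/(r + 8*I)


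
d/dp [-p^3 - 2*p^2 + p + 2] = -3*p^2 - 4*p + 1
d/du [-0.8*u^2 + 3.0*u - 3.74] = 3.0 - 1.6*u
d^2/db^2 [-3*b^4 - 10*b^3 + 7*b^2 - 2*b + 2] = -36*b^2 - 60*b + 14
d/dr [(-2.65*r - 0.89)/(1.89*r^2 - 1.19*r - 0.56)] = (5.0085*r^2 + 3.3642*r + 0.4249)/(3.5721*r^4 - 4.4982*r^3 - 0.7007*r^2 + 1.3328*r + 0.3136)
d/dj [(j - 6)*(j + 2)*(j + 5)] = 3*j^2 + 2*j - 32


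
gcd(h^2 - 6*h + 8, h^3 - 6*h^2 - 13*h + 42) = h - 2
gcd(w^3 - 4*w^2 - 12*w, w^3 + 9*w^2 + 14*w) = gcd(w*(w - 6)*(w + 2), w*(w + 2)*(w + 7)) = w^2 + 2*w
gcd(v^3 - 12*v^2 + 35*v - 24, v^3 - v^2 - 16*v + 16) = v - 1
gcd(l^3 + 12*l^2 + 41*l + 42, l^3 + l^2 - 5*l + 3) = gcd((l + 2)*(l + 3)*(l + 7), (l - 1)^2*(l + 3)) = l + 3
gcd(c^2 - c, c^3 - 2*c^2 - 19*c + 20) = c - 1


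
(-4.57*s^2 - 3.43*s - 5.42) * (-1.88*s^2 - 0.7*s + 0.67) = 8.5916*s^4 + 9.6474*s^3 + 9.5287*s^2 + 1.4959*s - 3.6314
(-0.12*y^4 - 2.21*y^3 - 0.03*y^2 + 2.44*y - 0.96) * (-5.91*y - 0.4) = 0.7092*y^5 + 13.1091*y^4 + 1.0613*y^3 - 14.4084*y^2 + 4.6976*y + 0.384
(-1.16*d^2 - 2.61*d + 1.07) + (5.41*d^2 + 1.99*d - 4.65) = 4.25*d^2 - 0.62*d - 3.58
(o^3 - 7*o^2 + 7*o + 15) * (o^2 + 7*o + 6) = o^5 - 36*o^3 + 22*o^2 + 147*o + 90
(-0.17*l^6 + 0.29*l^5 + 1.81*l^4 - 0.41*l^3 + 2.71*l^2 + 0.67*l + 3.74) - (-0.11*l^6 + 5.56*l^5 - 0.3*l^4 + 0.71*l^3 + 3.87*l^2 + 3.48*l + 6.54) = -0.06*l^6 - 5.27*l^5 + 2.11*l^4 - 1.12*l^3 - 1.16*l^2 - 2.81*l - 2.8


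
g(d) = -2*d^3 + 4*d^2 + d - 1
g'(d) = -6*d^2 + 8*d + 1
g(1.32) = 2.69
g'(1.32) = 1.11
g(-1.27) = 8.28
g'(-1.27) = -18.84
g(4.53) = -100.31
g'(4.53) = -85.89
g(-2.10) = 33.06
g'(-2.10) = -42.26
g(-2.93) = 80.72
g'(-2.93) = -73.95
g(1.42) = 2.76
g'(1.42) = 0.26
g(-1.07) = 4.96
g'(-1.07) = -14.43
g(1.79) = 2.14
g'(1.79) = -3.90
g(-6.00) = 569.00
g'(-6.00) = -263.00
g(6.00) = -283.00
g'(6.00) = -167.00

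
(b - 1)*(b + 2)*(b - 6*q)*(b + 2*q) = b^4 - 4*b^3*q + b^3 - 12*b^2*q^2 - 4*b^2*q - 2*b^2 - 12*b*q^2 + 8*b*q + 24*q^2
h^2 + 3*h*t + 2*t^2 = (h + t)*(h + 2*t)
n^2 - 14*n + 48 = (n - 8)*(n - 6)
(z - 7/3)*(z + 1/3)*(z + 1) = z^3 - z^2 - 25*z/9 - 7/9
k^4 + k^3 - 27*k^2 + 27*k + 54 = (k - 3)^2*(k + 1)*(k + 6)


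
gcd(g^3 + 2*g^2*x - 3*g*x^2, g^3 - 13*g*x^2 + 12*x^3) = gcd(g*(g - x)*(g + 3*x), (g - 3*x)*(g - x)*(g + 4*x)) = -g + x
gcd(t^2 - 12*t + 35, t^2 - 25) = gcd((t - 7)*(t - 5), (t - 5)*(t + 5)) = t - 5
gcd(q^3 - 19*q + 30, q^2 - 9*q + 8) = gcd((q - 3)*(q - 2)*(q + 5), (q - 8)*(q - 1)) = 1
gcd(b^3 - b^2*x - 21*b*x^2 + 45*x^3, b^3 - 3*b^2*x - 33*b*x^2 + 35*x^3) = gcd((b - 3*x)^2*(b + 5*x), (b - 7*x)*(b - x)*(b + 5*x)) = b + 5*x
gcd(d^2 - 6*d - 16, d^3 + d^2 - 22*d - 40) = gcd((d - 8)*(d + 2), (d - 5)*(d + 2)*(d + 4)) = d + 2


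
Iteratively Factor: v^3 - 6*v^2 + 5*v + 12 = (v - 4)*(v^2 - 2*v - 3) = (v - 4)*(v + 1)*(v - 3)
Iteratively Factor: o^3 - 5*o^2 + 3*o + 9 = (o + 1)*(o^2 - 6*o + 9) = (o - 3)*(o + 1)*(o - 3)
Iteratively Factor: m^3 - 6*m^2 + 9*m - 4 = (m - 1)*(m^2 - 5*m + 4) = (m - 1)^2*(m - 4)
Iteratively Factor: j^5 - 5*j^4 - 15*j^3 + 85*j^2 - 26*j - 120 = (j - 2)*(j^4 - 3*j^3 - 21*j^2 + 43*j + 60) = (j - 3)*(j - 2)*(j^3 - 21*j - 20) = (j - 3)*(j - 2)*(j + 4)*(j^2 - 4*j - 5) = (j - 5)*(j - 3)*(j - 2)*(j + 4)*(j + 1)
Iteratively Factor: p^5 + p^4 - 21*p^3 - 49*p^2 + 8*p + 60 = (p + 2)*(p^4 - p^3 - 19*p^2 - 11*p + 30) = (p - 5)*(p + 2)*(p^3 + 4*p^2 + p - 6) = (p - 5)*(p + 2)*(p + 3)*(p^2 + p - 2) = (p - 5)*(p - 1)*(p + 2)*(p + 3)*(p + 2)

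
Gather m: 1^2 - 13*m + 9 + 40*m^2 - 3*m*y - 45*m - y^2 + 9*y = 40*m^2 + m*(-3*y - 58) - y^2 + 9*y + 10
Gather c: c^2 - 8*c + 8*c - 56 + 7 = c^2 - 49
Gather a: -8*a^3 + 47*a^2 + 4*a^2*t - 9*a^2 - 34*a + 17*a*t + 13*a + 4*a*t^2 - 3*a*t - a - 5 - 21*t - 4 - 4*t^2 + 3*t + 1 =-8*a^3 + a^2*(4*t + 38) + a*(4*t^2 + 14*t - 22) - 4*t^2 - 18*t - 8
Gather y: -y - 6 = -y - 6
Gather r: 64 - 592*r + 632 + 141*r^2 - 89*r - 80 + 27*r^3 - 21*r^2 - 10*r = 27*r^3 + 120*r^2 - 691*r + 616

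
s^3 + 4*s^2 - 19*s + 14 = (s - 2)*(s - 1)*(s + 7)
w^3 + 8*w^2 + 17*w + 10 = (w + 1)*(w + 2)*(w + 5)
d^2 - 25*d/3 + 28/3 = (d - 7)*(d - 4/3)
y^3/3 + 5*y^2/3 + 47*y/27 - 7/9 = (y/3 + 1)*(y - 1/3)*(y + 7/3)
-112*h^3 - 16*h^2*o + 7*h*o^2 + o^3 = (-4*h + o)*(4*h + o)*(7*h + o)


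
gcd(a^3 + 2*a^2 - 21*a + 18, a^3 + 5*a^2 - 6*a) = a^2 + 5*a - 6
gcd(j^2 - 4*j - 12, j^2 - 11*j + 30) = j - 6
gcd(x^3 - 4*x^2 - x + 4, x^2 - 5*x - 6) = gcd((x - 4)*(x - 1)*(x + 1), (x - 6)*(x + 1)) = x + 1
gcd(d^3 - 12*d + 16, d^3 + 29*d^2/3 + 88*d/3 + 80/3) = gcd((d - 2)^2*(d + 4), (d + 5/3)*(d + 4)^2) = d + 4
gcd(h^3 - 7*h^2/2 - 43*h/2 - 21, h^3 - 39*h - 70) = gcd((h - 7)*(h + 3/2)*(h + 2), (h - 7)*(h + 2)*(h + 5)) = h^2 - 5*h - 14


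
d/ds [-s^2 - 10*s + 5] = -2*s - 10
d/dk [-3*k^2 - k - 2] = -6*k - 1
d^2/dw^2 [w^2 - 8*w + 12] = 2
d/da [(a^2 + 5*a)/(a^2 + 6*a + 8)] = (a^2 + 16*a + 40)/(a^4 + 12*a^3 + 52*a^2 + 96*a + 64)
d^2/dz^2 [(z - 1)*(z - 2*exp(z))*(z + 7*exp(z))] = 5*z^2*exp(z) - 56*z*exp(2*z) + 15*z*exp(z) + 6*z - 2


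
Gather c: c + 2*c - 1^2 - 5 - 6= 3*c - 12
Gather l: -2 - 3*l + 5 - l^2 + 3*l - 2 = 1 - l^2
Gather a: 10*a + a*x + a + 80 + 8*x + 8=a*(x + 11) + 8*x + 88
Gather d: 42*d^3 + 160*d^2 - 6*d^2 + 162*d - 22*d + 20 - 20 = 42*d^3 + 154*d^2 + 140*d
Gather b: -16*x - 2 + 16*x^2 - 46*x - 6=16*x^2 - 62*x - 8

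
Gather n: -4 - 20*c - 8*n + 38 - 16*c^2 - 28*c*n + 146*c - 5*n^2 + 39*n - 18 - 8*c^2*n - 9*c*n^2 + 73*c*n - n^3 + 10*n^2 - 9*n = -16*c^2 + 126*c - n^3 + n^2*(5 - 9*c) + n*(-8*c^2 + 45*c + 22) + 16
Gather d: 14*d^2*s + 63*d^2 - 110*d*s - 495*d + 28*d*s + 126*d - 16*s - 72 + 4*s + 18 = d^2*(14*s + 63) + d*(-82*s - 369) - 12*s - 54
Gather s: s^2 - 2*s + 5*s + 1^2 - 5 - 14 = s^2 + 3*s - 18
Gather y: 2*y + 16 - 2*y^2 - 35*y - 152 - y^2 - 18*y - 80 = -3*y^2 - 51*y - 216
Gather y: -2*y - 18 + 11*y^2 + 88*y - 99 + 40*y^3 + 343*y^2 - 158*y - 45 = 40*y^3 + 354*y^2 - 72*y - 162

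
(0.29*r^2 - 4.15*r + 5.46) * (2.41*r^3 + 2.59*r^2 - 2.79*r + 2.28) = 0.6989*r^5 - 9.2504*r^4 + 1.601*r^3 + 26.3811*r^2 - 24.6954*r + 12.4488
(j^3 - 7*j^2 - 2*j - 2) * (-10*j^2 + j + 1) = -10*j^5 + 71*j^4 + 14*j^3 + 11*j^2 - 4*j - 2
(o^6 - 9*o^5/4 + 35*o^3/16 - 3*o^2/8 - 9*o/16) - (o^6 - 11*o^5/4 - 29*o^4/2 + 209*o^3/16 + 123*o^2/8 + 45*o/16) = o^5/2 + 29*o^4/2 - 87*o^3/8 - 63*o^2/4 - 27*o/8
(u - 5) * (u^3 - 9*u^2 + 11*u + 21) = u^4 - 14*u^3 + 56*u^2 - 34*u - 105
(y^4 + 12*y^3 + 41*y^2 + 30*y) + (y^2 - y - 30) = y^4 + 12*y^3 + 42*y^2 + 29*y - 30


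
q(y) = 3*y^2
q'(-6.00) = -36.00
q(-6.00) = 108.00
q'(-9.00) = -54.00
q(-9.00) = 243.00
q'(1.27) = 7.62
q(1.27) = 4.84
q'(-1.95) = -11.70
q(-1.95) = 11.41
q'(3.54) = 21.24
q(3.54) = 37.59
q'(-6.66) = -39.96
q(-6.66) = 133.07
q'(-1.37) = -8.22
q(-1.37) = 5.63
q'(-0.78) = -4.68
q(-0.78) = 1.83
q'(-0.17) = -1.02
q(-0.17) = 0.09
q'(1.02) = 6.12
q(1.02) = 3.12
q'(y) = 6*y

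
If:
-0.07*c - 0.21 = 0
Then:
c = -3.00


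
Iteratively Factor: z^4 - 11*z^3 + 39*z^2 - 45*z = (z)*(z^3 - 11*z^2 + 39*z - 45) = z*(z - 5)*(z^2 - 6*z + 9) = z*(z - 5)*(z - 3)*(z - 3)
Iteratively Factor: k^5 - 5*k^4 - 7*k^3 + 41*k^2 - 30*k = (k - 2)*(k^4 - 3*k^3 - 13*k^2 + 15*k) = (k - 5)*(k - 2)*(k^3 + 2*k^2 - 3*k) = (k - 5)*(k - 2)*(k + 3)*(k^2 - k) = k*(k - 5)*(k - 2)*(k + 3)*(k - 1)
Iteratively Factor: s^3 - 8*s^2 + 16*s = (s - 4)*(s^2 - 4*s) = (s - 4)^2*(s)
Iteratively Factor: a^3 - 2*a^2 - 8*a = (a - 4)*(a^2 + 2*a) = a*(a - 4)*(a + 2)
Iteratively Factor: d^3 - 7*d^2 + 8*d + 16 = (d + 1)*(d^2 - 8*d + 16) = (d - 4)*(d + 1)*(d - 4)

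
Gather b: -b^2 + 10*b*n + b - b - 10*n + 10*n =-b^2 + 10*b*n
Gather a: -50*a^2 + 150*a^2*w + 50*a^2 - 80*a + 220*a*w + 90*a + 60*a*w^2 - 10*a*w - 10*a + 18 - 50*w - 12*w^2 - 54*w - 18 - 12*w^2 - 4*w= 150*a^2*w + a*(60*w^2 + 210*w) - 24*w^2 - 108*w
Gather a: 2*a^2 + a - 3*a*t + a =2*a^2 + a*(2 - 3*t)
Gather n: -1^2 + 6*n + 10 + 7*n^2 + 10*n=7*n^2 + 16*n + 9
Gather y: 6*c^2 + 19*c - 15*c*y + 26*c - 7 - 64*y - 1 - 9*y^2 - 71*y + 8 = 6*c^2 + 45*c - 9*y^2 + y*(-15*c - 135)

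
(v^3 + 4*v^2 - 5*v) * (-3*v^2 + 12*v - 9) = -3*v^5 + 54*v^3 - 96*v^2 + 45*v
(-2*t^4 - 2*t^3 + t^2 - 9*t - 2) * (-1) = 2*t^4 + 2*t^3 - t^2 + 9*t + 2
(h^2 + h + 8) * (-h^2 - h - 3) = -h^4 - 2*h^3 - 12*h^2 - 11*h - 24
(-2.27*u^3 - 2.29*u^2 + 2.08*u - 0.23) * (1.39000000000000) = -3.1553*u^3 - 3.1831*u^2 + 2.8912*u - 0.3197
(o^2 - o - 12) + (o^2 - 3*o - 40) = 2*o^2 - 4*o - 52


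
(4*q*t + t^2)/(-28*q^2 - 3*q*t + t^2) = -t/(7*q - t)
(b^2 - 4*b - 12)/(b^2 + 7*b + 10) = (b - 6)/(b + 5)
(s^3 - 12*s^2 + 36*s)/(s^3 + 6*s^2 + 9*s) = (s^2 - 12*s + 36)/(s^2 + 6*s + 9)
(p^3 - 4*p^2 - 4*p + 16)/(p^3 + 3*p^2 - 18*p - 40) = (p - 2)/(p + 5)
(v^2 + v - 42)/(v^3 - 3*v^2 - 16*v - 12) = (v + 7)/(v^2 + 3*v + 2)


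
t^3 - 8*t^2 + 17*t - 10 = (t - 5)*(t - 2)*(t - 1)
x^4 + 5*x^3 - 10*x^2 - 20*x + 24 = (x - 2)*(x - 1)*(x + 2)*(x + 6)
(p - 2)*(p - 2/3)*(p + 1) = p^3 - 5*p^2/3 - 4*p/3 + 4/3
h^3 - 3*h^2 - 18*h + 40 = (h - 5)*(h - 2)*(h + 4)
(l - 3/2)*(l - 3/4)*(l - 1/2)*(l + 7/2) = l^4 + 3*l^3/4 - 59*l^2/8 + 117*l/16 - 63/32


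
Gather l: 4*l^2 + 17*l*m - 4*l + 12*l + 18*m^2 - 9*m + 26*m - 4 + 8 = 4*l^2 + l*(17*m + 8) + 18*m^2 + 17*m + 4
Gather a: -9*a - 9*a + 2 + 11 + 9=22 - 18*a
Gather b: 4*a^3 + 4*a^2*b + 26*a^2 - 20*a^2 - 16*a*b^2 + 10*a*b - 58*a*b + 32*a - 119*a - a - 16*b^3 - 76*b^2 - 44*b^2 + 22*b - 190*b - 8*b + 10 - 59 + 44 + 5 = 4*a^3 + 6*a^2 - 88*a - 16*b^3 + b^2*(-16*a - 120) + b*(4*a^2 - 48*a - 176)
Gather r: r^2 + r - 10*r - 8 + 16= r^2 - 9*r + 8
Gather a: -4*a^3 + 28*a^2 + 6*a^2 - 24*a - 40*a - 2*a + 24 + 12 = -4*a^3 + 34*a^2 - 66*a + 36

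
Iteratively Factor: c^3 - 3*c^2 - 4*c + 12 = (c - 3)*(c^2 - 4) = (c - 3)*(c - 2)*(c + 2)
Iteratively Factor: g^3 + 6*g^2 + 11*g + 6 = (g + 2)*(g^2 + 4*g + 3) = (g + 1)*(g + 2)*(g + 3)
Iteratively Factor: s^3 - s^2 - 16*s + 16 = (s - 4)*(s^2 + 3*s - 4) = (s - 4)*(s + 4)*(s - 1)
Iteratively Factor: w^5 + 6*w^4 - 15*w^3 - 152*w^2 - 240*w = (w + 4)*(w^4 + 2*w^3 - 23*w^2 - 60*w) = (w + 3)*(w + 4)*(w^3 - w^2 - 20*w) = (w + 3)*(w + 4)^2*(w^2 - 5*w) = w*(w + 3)*(w + 4)^2*(w - 5)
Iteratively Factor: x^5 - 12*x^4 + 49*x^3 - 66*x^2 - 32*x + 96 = (x + 1)*(x^4 - 13*x^3 + 62*x^2 - 128*x + 96) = (x - 4)*(x + 1)*(x^3 - 9*x^2 + 26*x - 24) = (x - 4)*(x - 2)*(x + 1)*(x^2 - 7*x + 12) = (x - 4)*(x - 3)*(x - 2)*(x + 1)*(x - 4)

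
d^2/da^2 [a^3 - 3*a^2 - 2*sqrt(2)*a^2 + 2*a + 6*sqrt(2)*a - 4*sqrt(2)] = 6*a - 6 - 4*sqrt(2)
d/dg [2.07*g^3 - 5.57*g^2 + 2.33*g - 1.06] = 6.21*g^2 - 11.14*g + 2.33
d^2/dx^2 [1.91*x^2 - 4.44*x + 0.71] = 3.82000000000000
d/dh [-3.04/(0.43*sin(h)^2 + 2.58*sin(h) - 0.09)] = (2.6144*sin(h) + 7.8432)*cos(h)/(0.43*sin(h)^2 + 2.58*sin(h) - 0.09)^2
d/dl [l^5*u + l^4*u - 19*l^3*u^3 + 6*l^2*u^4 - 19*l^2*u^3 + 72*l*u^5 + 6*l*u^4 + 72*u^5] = u*(5*l^4 + 4*l^3 - 57*l^2*u^2 + 12*l*u^3 - 38*l*u^2 + 72*u^4 + 6*u^3)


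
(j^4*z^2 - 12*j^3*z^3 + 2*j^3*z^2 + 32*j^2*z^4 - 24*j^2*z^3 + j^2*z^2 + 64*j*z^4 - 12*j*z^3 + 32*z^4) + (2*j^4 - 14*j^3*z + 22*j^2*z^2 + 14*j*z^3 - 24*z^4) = j^4*z^2 + 2*j^4 - 12*j^3*z^3 + 2*j^3*z^2 - 14*j^3*z + 32*j^2*z^4 - 24*j^2*z^3 + 23*j^2*z^2 + 64*j*z^4 + 2*j*z^3 + 8*z^4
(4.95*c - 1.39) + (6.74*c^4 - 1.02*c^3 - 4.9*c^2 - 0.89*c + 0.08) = 6.74*c^4 - 1.02*c^3 - 4.9*c^2 + 4.06*c - 1.31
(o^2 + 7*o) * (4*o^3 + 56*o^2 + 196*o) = 4*o^5 + 84*o^4 + 588*o^3 + 1372*o^2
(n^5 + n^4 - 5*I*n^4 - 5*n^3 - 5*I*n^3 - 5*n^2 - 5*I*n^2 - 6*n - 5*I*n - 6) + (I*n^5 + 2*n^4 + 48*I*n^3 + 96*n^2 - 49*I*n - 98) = n^5 + I*n^5 + 3*n^4 - 5*I*n^4 - 5*n^3 + 43*I*n^3 + 91*n^2 - 5*I*n^2 - 6*n - 54*I*n - 104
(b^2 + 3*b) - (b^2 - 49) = 3*b + 49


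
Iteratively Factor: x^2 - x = (x)*(x - 1)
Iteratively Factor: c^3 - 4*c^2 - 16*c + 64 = (c + 4)*(c^2 - 8*c + 16) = (c - 4)*(c + 4)*(c - 4)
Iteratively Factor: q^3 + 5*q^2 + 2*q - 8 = (q + 4)*(q^2 + q - 2) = (q - 1)*(q + 4)*(q + 2)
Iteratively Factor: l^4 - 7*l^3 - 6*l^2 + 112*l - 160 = (l - 2)*(l^3 - 5*l^2 - 16*l + 80) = (l - 5)*(l - 2)*(l^2 - 16) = (l - 5)*(l - 4)*(l - 2)*(l + 4)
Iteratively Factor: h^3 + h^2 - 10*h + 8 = (h - 1)*(h^2 + 2*h - 8) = (h - 1)*(h + 4)*(h - 2)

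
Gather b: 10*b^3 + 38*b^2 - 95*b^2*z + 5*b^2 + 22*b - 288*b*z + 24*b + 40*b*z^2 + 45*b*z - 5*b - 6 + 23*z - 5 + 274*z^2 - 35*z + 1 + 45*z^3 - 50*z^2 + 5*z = 10*b^3 + b^2*(43 - 95*z) + b*(40*z^2 - 243*z + 41) + 45*z^3 + 224*z^2 - 7*z - 10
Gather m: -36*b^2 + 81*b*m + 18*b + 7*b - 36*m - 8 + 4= -36*b^2 + 25*b + m*(81*b - 36) - 4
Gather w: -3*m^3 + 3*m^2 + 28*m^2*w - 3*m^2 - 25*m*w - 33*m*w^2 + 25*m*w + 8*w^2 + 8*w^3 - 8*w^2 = -3*m^3 + 28*m^2*w - 33*m*w^2 + 8*w^3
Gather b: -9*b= -9*b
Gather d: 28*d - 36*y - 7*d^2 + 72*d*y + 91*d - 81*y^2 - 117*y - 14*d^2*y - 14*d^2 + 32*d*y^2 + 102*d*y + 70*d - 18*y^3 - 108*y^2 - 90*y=d^2*(-14*y - 21) + d*(32*y^2 + 174*y + 189) - 18*y^3 - 189*y^2 - 243*y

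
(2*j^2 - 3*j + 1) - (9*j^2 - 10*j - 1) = -7*j^2 + 7*j + 2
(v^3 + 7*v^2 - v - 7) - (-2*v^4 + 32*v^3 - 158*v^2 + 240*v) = 2*v^4 - 31*v^3 + 165*v^2 - 241*v - 7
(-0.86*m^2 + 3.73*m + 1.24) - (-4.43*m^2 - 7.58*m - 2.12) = 3.57*m^2 + 11.31*m + 3.36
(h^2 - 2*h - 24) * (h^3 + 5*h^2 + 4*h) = h^5 + 3*h^4 - 30*h^3 - 128*h^2 - 96*h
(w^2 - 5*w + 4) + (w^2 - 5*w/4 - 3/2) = 2*w^2 - 25*w/4 + 5/2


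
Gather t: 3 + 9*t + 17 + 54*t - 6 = 63*t + 14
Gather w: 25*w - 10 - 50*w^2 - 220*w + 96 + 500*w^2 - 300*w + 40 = 450*w^2 - 495*w + 126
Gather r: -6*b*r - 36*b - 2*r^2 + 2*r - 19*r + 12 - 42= -36*b - 2*r^2 + r*(-6*b - 17) - 30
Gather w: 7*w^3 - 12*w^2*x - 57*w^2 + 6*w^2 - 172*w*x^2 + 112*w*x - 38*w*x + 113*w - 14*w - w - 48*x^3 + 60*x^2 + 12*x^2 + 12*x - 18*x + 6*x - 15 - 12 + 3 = 7*w^3 + w^2*(-12*x - 51) + w*(-172*x^2 + 74*x + 98) - 48*x^3 + 72*x^2 - 24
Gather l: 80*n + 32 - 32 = 80*n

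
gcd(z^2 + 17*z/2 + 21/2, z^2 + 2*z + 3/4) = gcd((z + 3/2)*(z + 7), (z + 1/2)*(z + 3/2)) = z + 3/2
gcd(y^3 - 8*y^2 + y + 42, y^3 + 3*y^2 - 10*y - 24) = y^2 - y - 6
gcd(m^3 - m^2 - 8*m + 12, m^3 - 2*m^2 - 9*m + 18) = m^2 + m - 6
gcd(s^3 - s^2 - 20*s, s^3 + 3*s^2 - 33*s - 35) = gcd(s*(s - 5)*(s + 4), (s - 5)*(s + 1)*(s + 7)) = s - 5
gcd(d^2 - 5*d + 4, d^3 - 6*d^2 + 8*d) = d - 4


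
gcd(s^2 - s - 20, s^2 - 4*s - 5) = s - 5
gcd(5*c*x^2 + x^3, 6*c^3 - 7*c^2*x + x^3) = 1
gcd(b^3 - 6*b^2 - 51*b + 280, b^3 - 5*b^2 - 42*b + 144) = b - 8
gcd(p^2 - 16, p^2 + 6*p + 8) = p + 4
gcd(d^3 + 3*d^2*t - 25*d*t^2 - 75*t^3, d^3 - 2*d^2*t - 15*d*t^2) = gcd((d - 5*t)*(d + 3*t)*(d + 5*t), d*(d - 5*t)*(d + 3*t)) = -d^2 + 2*d*t + 15*t^2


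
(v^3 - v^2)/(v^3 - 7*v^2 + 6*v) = v/(v - 6)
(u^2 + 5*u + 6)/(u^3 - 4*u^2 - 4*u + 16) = (u + 3)/(u^2 - 6*u + 8)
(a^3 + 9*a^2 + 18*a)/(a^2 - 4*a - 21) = a*(a + 6)/(a - 7)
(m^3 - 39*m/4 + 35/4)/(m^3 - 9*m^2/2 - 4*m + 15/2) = (4*m^2 + 4*m - 35)/(2*(2*m^2 - 7*m - 15))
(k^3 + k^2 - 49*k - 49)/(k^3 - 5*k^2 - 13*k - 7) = (k + 7)/(k + 1)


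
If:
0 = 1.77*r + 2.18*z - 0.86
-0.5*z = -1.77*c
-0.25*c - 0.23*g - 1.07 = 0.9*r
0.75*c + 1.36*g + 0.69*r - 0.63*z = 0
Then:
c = 0.50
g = 1.40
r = -1.68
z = 1.76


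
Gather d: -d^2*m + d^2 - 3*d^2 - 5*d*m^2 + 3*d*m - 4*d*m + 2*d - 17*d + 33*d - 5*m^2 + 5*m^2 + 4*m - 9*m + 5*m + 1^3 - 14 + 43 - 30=d^2*(-m - 2) + d*(-5*m^2 - m + 18)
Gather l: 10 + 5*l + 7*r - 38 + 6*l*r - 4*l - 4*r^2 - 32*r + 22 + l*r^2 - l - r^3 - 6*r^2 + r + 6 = l*(r^2 + 6*r) - r^3 - 10*r^2 - 24*r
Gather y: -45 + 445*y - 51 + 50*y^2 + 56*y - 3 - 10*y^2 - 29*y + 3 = 40*y^2 + 472*y - 96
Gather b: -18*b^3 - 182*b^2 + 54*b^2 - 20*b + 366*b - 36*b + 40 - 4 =-18*b^3 - 128*b^2 + 310*b + 36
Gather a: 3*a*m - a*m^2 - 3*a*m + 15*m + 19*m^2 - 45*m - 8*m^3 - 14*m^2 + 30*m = -a*m^2 - 8*m^3 + 5*m^2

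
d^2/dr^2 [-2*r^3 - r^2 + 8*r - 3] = -12*r - 2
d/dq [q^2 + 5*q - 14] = 2*q + 5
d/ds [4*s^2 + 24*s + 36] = 8*s + 24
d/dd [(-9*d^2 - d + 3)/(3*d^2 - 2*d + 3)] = 3*(7*d^2 - 24*d + 1)/(9*d^4 - 12*d^3 + 22*d^2 - 12*d + 9)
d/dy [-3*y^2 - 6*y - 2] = -6*y - 6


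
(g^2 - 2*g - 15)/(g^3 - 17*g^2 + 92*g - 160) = (g + 3)/(g^2 - 12*g + 32)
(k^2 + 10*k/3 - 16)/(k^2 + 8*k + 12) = (k - 8/3)/(k + 2)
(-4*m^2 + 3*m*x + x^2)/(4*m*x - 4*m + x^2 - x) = (-m + x)/(x - 1)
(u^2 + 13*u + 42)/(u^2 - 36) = (u + 7)/(u - 6)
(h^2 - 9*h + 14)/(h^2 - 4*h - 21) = (h - 2)/(h + 3)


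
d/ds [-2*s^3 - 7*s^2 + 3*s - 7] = -6*s^2 - 14*s + 3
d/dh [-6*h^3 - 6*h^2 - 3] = 6*h*(-3*h - 2)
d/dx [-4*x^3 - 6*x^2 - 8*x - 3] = -12*x^2 - 12*x - 8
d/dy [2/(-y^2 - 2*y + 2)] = 4*(y + 1)/(y^2 + 2*y - 2)^2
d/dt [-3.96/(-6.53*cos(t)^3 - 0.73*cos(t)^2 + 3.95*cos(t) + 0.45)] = (77.5764*cos(t)^2 + 5.7816*cos(t) - 15.642)*sin(t)/(6.53*cos(t)^3 + 0.73*cos(t)^2 - 3.95*cos(t) - 0.45)^2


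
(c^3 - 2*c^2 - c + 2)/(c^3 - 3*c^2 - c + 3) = (c - 2)/(c - 3)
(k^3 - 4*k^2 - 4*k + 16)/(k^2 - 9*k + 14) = (k^2 - 2*k - 8)/(k - 7)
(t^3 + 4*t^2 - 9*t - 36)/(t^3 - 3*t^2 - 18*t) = (t^2 + t - 12)/(t*(t - 6))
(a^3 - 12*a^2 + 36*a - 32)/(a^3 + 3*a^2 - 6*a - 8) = (a^2 - 10*a + 16)/(a^2 + 5*a + 4)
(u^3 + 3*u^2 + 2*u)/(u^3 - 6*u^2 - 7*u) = (u + 2)/(u - 7)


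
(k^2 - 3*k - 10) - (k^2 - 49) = 39 - 3*k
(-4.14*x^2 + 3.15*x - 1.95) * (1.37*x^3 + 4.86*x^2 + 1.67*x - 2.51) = -5.6718*x^5 - 15.8049*x^4 + 5.7237*x^3 + 6.1749*x^2 - 11.163*x + 4.8945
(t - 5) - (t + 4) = -9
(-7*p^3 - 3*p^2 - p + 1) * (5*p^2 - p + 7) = -35*p^5 - 8*p^4 - 51*p^3 - 15*p^2 - 8*p + 7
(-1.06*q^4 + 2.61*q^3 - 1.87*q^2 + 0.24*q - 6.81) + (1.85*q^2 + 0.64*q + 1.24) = -1.06*q^4 + 2.61*q^3 - 0.02*q^2 + 0.88*q - 5.57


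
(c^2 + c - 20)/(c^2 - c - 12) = (c + 5)/(c + 3)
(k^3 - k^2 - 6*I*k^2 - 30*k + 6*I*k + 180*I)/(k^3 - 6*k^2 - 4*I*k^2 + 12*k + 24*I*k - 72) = (k + 5)/(k + 2*I)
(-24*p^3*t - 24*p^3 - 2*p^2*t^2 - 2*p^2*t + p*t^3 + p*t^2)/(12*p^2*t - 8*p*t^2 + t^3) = p*(-4*p*t - 4*p - t^2 - t)/(t*(2*p - t))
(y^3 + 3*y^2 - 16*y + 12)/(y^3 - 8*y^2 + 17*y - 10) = (y + 6)/(y - 5)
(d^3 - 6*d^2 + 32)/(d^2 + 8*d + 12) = (d^2 - 8*d + 16)/(d + 6)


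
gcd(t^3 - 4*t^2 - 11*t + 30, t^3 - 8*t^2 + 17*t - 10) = t^2 - 7*t + 10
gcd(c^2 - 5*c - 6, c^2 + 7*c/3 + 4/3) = c + 1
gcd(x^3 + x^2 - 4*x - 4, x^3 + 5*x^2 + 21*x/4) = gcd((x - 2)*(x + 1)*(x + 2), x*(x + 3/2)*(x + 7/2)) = 1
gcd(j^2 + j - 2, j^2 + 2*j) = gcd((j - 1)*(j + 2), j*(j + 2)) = j + 2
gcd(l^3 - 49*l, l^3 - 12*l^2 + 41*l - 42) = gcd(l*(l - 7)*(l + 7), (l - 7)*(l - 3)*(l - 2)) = l - 7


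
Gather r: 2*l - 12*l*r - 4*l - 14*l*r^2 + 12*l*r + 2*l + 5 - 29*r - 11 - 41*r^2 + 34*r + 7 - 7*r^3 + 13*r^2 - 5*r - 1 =-7*r^3 + r^2*(-14*l - 28)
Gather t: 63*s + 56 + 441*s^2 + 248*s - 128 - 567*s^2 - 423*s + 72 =-126*s^2 - 112*s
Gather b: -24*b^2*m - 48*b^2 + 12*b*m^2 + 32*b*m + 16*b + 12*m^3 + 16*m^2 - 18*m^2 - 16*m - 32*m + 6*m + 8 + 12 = b^2*(-24*m - 48) + b*(12*m^2 + 32*m + 16) + 12*m^3 - 2*m^2 - 42*m + 20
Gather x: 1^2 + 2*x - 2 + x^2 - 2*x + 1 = x^2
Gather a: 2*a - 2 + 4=2*a + 2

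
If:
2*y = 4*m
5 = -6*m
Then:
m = -5/6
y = -5/3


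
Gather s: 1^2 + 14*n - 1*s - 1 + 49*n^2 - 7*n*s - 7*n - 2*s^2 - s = 49*n^2 + 7*n - 2*s^2 + s*(-7*n - 2)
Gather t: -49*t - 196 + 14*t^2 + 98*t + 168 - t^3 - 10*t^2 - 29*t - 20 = -t^3 + 4*t^2 + 20*t - 48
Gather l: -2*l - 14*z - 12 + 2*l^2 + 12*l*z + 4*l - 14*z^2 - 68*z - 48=2*l^2 + l*(12*z + 2) - 14*z^2 - 82*z - 60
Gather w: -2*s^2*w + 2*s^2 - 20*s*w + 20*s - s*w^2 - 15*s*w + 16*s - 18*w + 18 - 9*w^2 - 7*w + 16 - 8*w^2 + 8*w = 2*s^2 + 36*s + w^2*(-s - 17) + w*(-2*s^2 - 35*s - 17) + 34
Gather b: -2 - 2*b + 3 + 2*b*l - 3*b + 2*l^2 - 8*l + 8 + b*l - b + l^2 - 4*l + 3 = b*(3*l - 6) + 3*l^2 - 12*l + 12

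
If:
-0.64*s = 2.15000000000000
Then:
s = -3.36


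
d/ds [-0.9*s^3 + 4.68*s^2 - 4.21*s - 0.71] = -2.7*s^2 + 9.36*s - 4.21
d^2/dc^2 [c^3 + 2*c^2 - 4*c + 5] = 6*c + 4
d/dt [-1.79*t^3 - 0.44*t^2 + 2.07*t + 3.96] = -5.37*t^2 - 0.88*t + 2.07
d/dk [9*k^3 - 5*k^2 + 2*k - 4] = 27*k^2 - 10*k + 2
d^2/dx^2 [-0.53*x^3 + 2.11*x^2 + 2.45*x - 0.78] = 4.22 - 3.18*x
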